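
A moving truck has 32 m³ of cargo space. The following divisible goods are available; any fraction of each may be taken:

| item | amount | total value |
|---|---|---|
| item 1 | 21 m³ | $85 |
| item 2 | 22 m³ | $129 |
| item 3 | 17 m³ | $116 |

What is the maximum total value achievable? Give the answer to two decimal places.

203.95

Take in order of value per unit:
- item 3 (116/17 per unit): all 17 → value 116, running total 116.00
- item 2 (129/22 per unit): 15 of 22 → value 15×129/22 = 87.9545, running total 203.95
Total 203.95.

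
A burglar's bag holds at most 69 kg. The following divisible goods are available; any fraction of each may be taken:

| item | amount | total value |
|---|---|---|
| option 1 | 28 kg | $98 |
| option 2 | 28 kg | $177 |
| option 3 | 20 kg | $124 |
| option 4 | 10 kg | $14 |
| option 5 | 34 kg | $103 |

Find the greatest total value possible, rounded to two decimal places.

Take in order of value per unit:
- option 2 (177/28 per unit): all 28 → value 177, running total 177.00
- option 3 (124/20 per unit): all 20 → value 124, running total 301.00
- option 1 (98/28 per unit): 21 of 28 → value 21×98/28 = 73.5000, running total 374.50
Total 374.50.

374.50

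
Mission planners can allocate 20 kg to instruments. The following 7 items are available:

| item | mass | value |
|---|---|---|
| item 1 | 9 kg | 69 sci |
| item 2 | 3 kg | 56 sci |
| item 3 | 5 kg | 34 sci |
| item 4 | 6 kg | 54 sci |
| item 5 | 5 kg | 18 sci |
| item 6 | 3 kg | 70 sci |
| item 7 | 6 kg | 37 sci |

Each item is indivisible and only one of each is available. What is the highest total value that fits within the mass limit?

229 sci

This is a 0/1 knapsack; check combinations near the capacity.
- item 1+item 2+item 3+item 6: mass 9+3+5+3=20, value 69+56+34+70=229
- item 2+item 4+item 6+item 7: mass 3+6+3+6=18, value 56+54+70+37=217
- item 2+item 3+item 4+item 6: mass 3+5+6+3=17, value 56+34+54+70=214
- item 1+item 2+item 5+item 6: mass 9+3+5+3=20, value 69+56+18+70=213
Best: 229 sci.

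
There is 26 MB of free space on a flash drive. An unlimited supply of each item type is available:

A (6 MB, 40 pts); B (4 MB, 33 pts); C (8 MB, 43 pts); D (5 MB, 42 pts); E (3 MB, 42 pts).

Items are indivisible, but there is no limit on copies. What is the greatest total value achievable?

Best value-per-unit is E at 42/3; filling with it alone gives 8×42 = 336.
Optimal mix: 1×D + 7×E → size 26, value 336.

336 pts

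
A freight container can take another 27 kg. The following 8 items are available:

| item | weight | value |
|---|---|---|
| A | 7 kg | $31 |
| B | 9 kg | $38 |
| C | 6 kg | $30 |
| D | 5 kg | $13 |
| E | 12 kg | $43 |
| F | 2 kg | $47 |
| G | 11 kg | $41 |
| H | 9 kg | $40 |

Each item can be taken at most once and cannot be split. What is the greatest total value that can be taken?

$156

This is a 0/1 knapsack; check combinations near the capacity.
- A+B+F+H: weight 7+9+2+9=27, value 31+38+47+40=156
- B+C+F+H: weight 9+6+2+9=26, value 38+30+47+40=155
- A+C+E+F: weight 7+6+12+2=27, value 31+30+43+47=151
- A+C+F+G: weight 7+6+2+11=26, value 31+30+47+41=149
- A+C+F+H: weight 7+6+2+9=24, value 31+30+47+40=148
Best: $156.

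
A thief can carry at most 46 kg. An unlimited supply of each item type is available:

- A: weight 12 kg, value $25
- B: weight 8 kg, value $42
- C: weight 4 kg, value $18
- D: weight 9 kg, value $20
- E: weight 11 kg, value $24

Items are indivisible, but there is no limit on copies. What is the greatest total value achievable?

$228

Best value-per-unit is B at 42/8; filling with it alone gives 5×42 = 210.
Optimal mix: 5×B + 1×C → weight 44, value 228.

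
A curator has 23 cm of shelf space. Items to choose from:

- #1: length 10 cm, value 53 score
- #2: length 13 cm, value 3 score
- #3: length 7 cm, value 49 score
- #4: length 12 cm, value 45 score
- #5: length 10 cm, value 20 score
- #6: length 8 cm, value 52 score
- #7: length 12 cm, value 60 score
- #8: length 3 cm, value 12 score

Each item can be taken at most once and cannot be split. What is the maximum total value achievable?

124 score

Check high-value combinations within 23 cm:
- #6+#7+#8: length 8+12+3=23, value 52+60+12=124
- #3+#7+#8: length 7+12+3=22, value 49+60+12=121
- #1+#6+#8: length 10+8+3=21, value 53+52+12=117
- #1+#3+#8: length 10+7+3=20, value 53+49+12=114
- #3+#6+#8: length 7+8+3=18, value 49+52+12=113
Best: 124 score.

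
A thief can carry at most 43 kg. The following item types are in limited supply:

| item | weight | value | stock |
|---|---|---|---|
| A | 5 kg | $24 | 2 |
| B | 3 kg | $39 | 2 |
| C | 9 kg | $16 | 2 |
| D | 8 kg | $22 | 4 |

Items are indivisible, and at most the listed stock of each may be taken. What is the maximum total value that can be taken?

$192

Best selections within weight 43 and stock limits:
- 2×A + 2×B + 3×D: weight 40, value 192
- 1×A + 2×B + 4×D: weight 43, value 190
- 2×A + 2×B + 1×C + 2×D: weight 41, value 186
Best: $192.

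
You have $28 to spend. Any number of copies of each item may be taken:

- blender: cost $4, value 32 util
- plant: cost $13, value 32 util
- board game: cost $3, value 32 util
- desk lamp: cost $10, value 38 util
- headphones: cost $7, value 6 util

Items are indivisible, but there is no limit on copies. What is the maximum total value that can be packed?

Best value-per-unit is board game at 32/3; filling with it alone gives 9×32 = 288.
Optimal mix: 1×blender + 8×board game → cost 28, value 288.

288 util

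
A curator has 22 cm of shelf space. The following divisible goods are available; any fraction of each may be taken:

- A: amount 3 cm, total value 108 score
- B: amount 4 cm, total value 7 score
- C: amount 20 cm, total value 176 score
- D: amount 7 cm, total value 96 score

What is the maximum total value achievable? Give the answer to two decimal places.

Take in order of value per unit:
- A (108/3 per unit): all 3 → value 108, running total 108.00
- D (96/7 per unit): all 7 → value 96, running total 204.00
- C (176/20 per unit): 12 of 20 → value 12×176/20 = 105.6000, running total 309.60
Total 309.60.

309.60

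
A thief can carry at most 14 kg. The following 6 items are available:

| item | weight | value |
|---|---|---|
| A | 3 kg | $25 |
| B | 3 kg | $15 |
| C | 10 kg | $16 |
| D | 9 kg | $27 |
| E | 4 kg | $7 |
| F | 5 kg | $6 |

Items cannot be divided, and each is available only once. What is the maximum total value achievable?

$52

This is a 0/1 knapsack; check combinations near the capacity.
- A+D: weight 3+9=12, value 25+27=52
- A+B+E: weight 3+3+4=10, value 25+15+7=47
- A+B+F: weight 3+3+5=11, value 25+15+6=46
Best: $52.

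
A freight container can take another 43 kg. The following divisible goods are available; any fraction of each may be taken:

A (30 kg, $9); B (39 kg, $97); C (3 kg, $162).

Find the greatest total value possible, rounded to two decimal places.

Take in order of value per unit:
- C (162/3 per unit): all 3 → value 162, running total 162.00
- B (97/39 per unit): all 39 → value 97, running total 259.00
- A (9/30 per unit): 1 of 30 → value 1×9/30 = 0.3000, running total 259.30
Total 259.30.

259.30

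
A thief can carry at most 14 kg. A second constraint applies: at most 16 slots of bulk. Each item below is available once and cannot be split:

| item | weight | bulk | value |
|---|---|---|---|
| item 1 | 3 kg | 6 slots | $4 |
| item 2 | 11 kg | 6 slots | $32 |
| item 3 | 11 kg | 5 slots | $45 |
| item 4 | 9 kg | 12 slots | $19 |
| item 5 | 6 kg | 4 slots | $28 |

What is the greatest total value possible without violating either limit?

$49

Feasible sets respecting both limits:
- item 1+item 3: weight 14, bulk 11, value 49
- item 3: weight 11, bulk 5, value 45
- item 1+item 2: weight 14, bulk 12, value 36
- item 2: weight 11, bulk 6, value 32
Best: $49.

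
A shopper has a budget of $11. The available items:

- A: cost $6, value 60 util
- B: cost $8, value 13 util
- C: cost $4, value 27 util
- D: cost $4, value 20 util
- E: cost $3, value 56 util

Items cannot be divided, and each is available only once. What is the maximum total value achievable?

This is a 0/1 knapsack; check combinations near the capacity.
- A+E: cost 6+3=9, value 60+56=116
- C+D+E: cost 4+4+3=11, value 27+20+56=103
- A+C: cost 6+4=10, value 60+27=87
- C+E: cost 4+3=7, value 27+56=83
Best: 116 util.

116 util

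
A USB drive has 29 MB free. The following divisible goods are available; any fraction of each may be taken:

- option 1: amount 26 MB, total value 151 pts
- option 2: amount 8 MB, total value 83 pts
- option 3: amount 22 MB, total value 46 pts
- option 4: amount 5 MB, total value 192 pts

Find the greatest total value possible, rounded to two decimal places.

Take in order of value per unit:
- option 4 (192/5 per unit): all 5 → value 192, running total 192.00
- option 2 (83/8 per unit): all 8 → value 83, running total 275.00
- option 1 (151/26 per unit): 16 of 26 → value 16×151/26 = 92.9231, running total 367.92
Total 367.92.

367.92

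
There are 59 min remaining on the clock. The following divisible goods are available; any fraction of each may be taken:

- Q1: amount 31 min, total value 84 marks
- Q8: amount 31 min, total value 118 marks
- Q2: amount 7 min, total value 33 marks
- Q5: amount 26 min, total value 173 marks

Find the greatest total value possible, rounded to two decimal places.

Take in order of value per unit:
- Q5 (173/26 per unit): all 26 → value 173, running total 173.00
- Q2 (33/7 per unit): all 7 → value 33, running total 206.00
- Q8 (118/31 per unit): 26 of 31 → value 26×118/31 = 98.9677, running total 304.97
Total 304.97.

304.97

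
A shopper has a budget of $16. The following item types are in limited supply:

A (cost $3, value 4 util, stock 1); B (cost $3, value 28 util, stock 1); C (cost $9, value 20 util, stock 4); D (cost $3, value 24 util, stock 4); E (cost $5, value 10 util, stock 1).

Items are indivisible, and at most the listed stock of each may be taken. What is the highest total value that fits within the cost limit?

Top feasible selections:
- 1×B + 4×D: cost 15, value 124
- 1×A + 1×B + 3×D: cost 15, value 104
- 1×B + 3×D: cost 12, value 100
- 1×A + 4×D: cost 15, value 100
Best: 124 util.

124 util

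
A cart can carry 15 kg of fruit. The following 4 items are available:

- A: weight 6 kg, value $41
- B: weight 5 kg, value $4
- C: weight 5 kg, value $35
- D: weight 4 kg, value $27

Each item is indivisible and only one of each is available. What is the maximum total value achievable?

$103

Check high-value combinations within 15 kg:
- A+C+D: weight 6+5+4=15, value 41+35+27=103
- A+C: weight 6+5=11, value 41+35=76
- A+B+D: weight 6+5+4=15, value 41+4+27=72
Best: $103.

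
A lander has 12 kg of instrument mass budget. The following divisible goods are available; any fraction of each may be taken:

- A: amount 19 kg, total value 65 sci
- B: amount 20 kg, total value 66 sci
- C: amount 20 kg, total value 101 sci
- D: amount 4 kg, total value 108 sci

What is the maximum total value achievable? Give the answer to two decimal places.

Take in order of value per unit:
- D (108/4 per unit): all 4 → value 108, running total 108.00
- C (101/20 per unit): 8 of 20 → value 8×101/20 = 40.4000, running total 148.40
Total 148.40.

148.40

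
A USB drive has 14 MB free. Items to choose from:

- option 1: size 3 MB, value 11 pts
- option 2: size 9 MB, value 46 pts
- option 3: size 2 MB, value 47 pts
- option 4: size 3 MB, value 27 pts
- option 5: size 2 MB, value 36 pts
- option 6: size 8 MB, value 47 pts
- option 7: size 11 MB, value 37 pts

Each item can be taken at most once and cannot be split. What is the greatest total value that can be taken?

130 pts

Check high-value combinations within 14 MB:
- option 3+option 5+option 6: size 2+2+8=12, value 47+36+47=130
- option 2+option 3+option 5: size 9+2+2=13, value 46+47+36=129
- option 1+option 3+option 4+option 5: size 3+2+3+2=10, value 11+47+27+36=121
- option 3+option 4+option 6: size 2+3+8=13, value 47+27+47=121
- option 2+option 3+option 4: size 9+2+3=14, value 46+47+27=120
Best: 130 pts.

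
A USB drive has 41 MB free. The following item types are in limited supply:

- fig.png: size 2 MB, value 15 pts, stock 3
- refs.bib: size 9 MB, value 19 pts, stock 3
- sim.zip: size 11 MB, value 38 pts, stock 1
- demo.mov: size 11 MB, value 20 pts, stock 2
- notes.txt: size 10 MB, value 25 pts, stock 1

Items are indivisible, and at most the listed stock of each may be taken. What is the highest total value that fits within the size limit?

Best selections within size 41 and stock limits:
- 3×fig.png + 1×sim.zip + 1×demo.mov + 1×notes.txt: size 38, value 128
- 3×fig.png + 1×refs.bib + 1×sim.zip + 1×notes.txt: size 36, value 127
- 3×fig.png + 1×sim.zip + 2×demo.mov: size 39, value 123
Best: 128 pts.

128 pts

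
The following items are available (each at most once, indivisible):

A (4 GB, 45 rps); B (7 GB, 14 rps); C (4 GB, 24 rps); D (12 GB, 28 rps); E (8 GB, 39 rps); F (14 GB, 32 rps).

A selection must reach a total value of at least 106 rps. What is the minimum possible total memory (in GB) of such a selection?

Subsets with value ≥ 106, sorted by total memory:
- A+C+E: memory 16, value 108
- A+B+C+E: memory 23, value 122
Minimum memory: 16 GB.

16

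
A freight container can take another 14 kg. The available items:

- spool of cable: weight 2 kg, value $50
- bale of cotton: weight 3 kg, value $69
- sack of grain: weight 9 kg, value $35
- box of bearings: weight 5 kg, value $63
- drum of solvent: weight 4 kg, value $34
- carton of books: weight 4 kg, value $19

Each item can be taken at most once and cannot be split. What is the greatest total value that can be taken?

This is a 0/1 knapsack; check combinations near the capacity.
- spool of cable+bale of cotton+box of bearings+drum of solvent: weight 2+3+5+4=14, value 50+69+63+34=216
- spool of cable+bale of cotton+box of bearings+carton of books: weight 2+3+5+4=14, value 50+69+63+19=201
- spool of cable+bale of cotton+box of bearings: weight 2+3+5=10, value 50+69+63=182
- spool of cable+bale of cotton+drum of solvent+carton of books: weight 2+3+4+4=13, value 50+69+34+19=172
- bale of cotton+box of bearings+drum of solvent: weight 3+5+4=12, value 69+63+34=166
Best: $216.

$216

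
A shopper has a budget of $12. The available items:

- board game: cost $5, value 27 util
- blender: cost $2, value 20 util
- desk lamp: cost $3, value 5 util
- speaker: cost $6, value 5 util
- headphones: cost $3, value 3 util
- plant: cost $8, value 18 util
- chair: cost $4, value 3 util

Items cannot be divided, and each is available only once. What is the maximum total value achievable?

52 util

Check high-value combinations within $12:
- board game+blender+desk lamp: cost 5+2+3=10, value 27+20+5=52
- board game+blender+headphones: cost 5+2+3=10, value 27+20+3=50
- board game+blender+chair: cost 5+2+4=11, value 27+20+3=50
- board game+blender: cost 5+2=7, value 27+20=47
Best: 52 util.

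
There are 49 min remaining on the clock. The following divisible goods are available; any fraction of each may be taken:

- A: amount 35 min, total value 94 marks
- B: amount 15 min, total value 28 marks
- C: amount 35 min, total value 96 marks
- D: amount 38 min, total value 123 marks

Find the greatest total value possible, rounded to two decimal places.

Take in order of value per unit:
- D (123/38 per unit): all 38 → value 123, running total 123.00
- C (96/35 per unit): 11 of 35 → value 11×96/35 = 30.1714, running total 153.17
Total 153.17.

153.17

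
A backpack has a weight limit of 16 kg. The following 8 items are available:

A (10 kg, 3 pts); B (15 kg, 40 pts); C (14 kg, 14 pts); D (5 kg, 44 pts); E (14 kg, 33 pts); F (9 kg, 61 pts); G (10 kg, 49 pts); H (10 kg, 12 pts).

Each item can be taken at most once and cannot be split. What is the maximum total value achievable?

Check high-value combinations within 16 kg:
- D+F: weight 5+9=14, value 44+61=105
- D+G: weight 5+10=15, value 44+49=93
- F: weight 9, value 61
- D+H: weight 5+10=15, value 44+12=56
- G: weight 10, value 49
Best: 105 pts.

105 pts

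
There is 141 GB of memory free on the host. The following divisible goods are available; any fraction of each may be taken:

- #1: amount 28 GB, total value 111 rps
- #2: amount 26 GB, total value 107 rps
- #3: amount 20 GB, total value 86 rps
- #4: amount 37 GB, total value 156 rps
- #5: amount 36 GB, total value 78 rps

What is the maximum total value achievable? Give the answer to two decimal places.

Take in order of value per unit:
- #3 (86/20 per unit): all 20 → value 86, running total 86.00
- #4 (156/37 per unit): all 37 → value 156, running total 242.00
- #2 (107/26 per unit): all 26 → value 107, running total 349.00
- #1 (111/28 per unit): all 28 → value 111, running total 460.00
- #5 (78/36 per unit): 30 of 36 → value 30×78/36 = 65.0000, running total 525.00
Total 525.00.

525.00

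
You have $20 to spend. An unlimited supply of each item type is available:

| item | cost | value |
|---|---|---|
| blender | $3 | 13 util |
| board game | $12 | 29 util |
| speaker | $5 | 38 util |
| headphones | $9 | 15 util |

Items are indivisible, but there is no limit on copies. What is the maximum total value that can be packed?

Best value-per-unit is speaker at 38/5, and filling with it alone uses cost 4×5=20. No mix of the others beats 4×38 = 152.

152 util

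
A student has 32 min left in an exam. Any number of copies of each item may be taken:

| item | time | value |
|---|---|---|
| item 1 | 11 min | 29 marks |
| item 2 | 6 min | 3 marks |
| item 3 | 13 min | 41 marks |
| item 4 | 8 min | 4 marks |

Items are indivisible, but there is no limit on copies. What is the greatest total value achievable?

85 marks

Best value-per-unit is item 3 at 41/13; filling with it alone gives 2×41 = 82.
Optimal mix: 1×item 2 + 2×item 3 → time 32, value 85.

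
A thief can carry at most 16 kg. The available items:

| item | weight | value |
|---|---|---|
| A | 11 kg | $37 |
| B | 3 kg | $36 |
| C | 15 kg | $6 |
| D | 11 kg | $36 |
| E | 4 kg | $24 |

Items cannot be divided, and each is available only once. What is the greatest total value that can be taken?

Check high-value combinations within 16 kg:
- A+B: weight 11+3=14, value 37+36=73
- B+D: weight 3+11=14, value 36+36=72
- A+E: weight 11+4=15, value 37+24=61
- B+E: weight 3+4=7, value 36+24=60
- D+E: weight 11+4=15, value 36+24=60
Best: $73.

$73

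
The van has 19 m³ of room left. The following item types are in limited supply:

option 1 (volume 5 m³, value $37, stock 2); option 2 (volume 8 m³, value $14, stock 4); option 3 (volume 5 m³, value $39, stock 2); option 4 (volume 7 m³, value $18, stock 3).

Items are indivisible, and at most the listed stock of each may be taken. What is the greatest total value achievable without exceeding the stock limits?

$115

Top feasible selections:
- 1×option 1 + 2×option 3: volume 15, value 115
- 2×option 1 + 1×option 3: volume 15, value 113
- 2×option 3 + 1×option 4: volume 17, value 96
- 1×option 1 + 1×option 3 + 1×option 4: volume 17, value 94
Best: $115.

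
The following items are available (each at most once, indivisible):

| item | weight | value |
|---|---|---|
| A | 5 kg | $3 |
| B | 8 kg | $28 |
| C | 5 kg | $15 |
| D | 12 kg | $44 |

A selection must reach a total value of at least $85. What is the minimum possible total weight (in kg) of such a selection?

25

Subsets with value ≥ 85, sorted by total weight:
- B+C+D: weight 25, value 87
- A+B+C+D: weight 30, value 90
Minimum weight: 25 kg.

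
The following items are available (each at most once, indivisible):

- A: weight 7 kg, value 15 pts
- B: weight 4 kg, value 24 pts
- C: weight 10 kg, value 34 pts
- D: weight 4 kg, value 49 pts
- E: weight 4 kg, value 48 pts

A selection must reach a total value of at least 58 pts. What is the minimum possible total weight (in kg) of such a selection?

Subsets with value ≥ 58, sorted by total weight:
- D+E: weight 8, value 97
- B+D: weight 8, value 73
Minimum weight: 8 kg.

8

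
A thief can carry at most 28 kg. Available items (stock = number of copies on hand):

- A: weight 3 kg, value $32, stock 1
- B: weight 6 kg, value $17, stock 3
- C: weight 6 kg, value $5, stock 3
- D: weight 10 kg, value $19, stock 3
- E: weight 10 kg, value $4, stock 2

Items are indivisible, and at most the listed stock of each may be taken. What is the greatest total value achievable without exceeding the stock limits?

Top feasible selections:
- 1×A + 3×B + 1×C: weight 27, value 88
- 1×A + 2×B + 1×D: weight 25, value 85
- 1×A + 3×B: weight 21, value 83
- 1×A + 2×B + 2×C: weight 27, value 76
Best: $88.

$88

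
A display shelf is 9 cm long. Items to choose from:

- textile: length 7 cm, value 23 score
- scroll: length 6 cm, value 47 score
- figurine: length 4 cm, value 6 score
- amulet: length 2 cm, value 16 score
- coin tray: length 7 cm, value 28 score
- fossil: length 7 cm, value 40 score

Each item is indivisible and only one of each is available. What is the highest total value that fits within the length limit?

Check high-value combinations within 9 cm:
- scroll+amulet: length 6+2=8, value 47+16=63
- amulet+fossil: length 2+7=9, value 16+40=56
- scroll: length 6, value 47
Best: 63 score.

63 score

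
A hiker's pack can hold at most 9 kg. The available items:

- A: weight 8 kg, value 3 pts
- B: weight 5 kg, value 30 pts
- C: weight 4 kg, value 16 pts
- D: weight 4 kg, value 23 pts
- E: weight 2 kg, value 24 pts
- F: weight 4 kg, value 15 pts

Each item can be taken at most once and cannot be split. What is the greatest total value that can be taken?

54 pts

Check high-value combinations within 9 kg:
- B+E: weight 5+2=7, value 30+24=54
- B+D: weight 5+4=9, value 30+23=53
- D+E: weight 4+2=6, value 23+24=47
Best: 54 pts.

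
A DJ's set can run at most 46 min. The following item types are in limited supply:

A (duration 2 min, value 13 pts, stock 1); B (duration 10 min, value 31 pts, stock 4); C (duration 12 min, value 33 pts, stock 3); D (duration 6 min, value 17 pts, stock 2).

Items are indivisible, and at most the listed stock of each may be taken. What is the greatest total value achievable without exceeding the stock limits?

Top feasible selections:
- 1×A + 2×B + 1×C + 2×D: duration 46, value 142
- 4×B + 1×D: duration 46, value 141
- 1×A + 2×B + 2×C: duration 46, value 141
Best: 142 pts.

142 pts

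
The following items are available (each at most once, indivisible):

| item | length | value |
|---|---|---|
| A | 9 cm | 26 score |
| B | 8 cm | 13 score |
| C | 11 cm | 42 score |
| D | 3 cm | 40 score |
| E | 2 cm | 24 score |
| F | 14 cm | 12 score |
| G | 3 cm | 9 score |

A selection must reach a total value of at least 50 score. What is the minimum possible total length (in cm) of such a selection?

5

Subsets with value ≥ 50, sorted by total length:
- D+E: length 5, value 64
- D+E+G: length 8, value 73
Minimum length: 5 cm.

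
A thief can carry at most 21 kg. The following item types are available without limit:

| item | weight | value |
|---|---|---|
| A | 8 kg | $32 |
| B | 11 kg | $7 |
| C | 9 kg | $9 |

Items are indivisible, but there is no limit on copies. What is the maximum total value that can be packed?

$64

Best value-per-unit is A at 32/8, and filling with it alone uses weight 2×8=16. No mix of the others beats 2×32 = 64.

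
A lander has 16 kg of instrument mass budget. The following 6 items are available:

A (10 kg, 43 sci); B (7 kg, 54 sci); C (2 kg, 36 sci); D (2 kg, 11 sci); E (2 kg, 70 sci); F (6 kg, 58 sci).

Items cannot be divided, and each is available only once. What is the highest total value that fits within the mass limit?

182 sci

Check high-value combinations within 16 kg:
- B+E+F: mass 7+2+6=15, value 54+70+58=182
- C+D+E+F: mass 2+2+2+6=12, value 36+11+70+58=175
- B+C+D+E: mass 7+2+2+2=13, value 54+36+11+70=171
- C+E+F: mass 2+2+6=10, value 36+70+58=164
Best: 182 sci.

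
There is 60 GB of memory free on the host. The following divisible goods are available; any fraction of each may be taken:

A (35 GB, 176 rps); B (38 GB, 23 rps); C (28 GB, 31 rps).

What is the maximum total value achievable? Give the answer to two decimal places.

203.68

Take in order of value per unit:
- A (176/35 per unit): all 35 → value 176, running total 176.00
- C (31/28 per unit): 25 of 28 → value 25×31/28 = 27.6786, running total 203.68
Total 203.68.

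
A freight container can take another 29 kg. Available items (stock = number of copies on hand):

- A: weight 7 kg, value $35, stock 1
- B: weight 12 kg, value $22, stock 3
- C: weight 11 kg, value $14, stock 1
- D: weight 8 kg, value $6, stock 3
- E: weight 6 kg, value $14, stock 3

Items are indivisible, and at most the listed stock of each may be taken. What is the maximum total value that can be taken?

$77

Best selections within weight 29 and stock limits:
- 1×A + 3×E: weight 25, value 77
- 1×A + 1×B + 1×E: weight 25, value 71
- 1×A + 1×D + 2×E: weight 27, value 69
- 1×A + 2×E: weight 19, value 63
Best: $77.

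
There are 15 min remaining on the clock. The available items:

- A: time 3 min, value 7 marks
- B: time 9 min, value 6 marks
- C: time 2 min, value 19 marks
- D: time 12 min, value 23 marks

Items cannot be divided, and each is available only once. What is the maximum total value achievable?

42 marks

Check high-value combinations within 15 min:
- C+D: time 2+12=14, value 19+23=42
- A+B+C: time 3+9+2=14, value 7+6+19=32
- A+D: time 3+12=15, value 7+23=30
Best: 42 marks.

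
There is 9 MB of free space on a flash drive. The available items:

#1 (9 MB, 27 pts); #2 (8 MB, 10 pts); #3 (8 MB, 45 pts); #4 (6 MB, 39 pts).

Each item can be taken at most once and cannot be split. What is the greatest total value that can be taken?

45 pts

Check high-value combinations within 9 MB:
- #3: size 8, value 45
- #4: size 6, value 39
- #1: size 9, value 27
- #2: size 8, value 10
Best: 45 pts.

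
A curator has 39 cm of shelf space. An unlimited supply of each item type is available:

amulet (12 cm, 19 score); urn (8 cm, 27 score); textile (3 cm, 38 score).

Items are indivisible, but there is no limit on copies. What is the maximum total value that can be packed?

Best value-per-unit is textile at 38/3, and filling with it alone uses length 13×3=39. No mix of the others beats 13×38 = 494.

494 score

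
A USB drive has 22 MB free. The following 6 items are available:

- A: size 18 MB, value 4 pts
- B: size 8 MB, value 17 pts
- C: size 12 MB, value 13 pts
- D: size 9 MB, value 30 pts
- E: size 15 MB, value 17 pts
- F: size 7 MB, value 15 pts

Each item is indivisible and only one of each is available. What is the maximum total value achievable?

Check high-value combinations within 22 MB:
- B+D: size 8+9=17, value 17+30=47
- D+F: size 9+7=16, value 30+15=45
- C+D: size 12+9=21, value 13+30=43
- B+F: size 8+7=15, value 17+15=32
- E+F: size 15+7=22, value 17+15=32
Best: 47 pts.

47 pts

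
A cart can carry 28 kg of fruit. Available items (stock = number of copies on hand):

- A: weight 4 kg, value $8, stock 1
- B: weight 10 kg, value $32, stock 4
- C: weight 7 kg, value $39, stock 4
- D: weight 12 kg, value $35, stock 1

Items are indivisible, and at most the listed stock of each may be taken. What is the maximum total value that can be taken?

Best selections within weight 28 and stock limits:
- 4×C: weight 28, value 156
- 1×A + 3×C: weight 25, value 125
- 1×A + 1×B + 2×C: weight 28, value 118
- 3×C: weight 21, value 117
Best: $156.

$156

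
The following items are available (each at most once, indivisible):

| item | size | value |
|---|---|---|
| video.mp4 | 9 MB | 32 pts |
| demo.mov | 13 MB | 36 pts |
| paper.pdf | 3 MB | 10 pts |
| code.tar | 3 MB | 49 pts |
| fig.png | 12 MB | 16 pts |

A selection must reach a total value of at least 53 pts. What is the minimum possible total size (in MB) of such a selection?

6

Subsets with value ≥ 53, sorted by total size:
- paper.pdf+code.tar: size 6, value 59
- video.mp4+code.tar: size 12, value 81
- video.mp4+paper.pdf+code.tar: size 15, value 91
- code.tar+fig.png: size 15, value 65
Minimum size: 6 MB.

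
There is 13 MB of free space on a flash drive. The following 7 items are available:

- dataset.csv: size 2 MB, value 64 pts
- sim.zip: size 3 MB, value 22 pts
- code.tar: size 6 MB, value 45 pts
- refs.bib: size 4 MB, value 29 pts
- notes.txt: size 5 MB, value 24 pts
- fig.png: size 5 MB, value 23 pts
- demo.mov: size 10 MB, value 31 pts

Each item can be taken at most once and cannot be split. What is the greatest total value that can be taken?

Check high-value combinations within 13 MB:
- dataset.csv+code.tar+refs.bib: size 2+6+4=12, value 64+45+29=138
- dataset.csv+code.tar+notes.txt: size 2+6+5=13, value 64+45+24=133
- dataset.csv+code.tar+fig.png: size 2+6+5=13, value 64+45+23=132
- dataset.csv+sim.zip+code.tar: size 2+3+6=11, value 64+22+45=131
Best: 138 pts.

138 pts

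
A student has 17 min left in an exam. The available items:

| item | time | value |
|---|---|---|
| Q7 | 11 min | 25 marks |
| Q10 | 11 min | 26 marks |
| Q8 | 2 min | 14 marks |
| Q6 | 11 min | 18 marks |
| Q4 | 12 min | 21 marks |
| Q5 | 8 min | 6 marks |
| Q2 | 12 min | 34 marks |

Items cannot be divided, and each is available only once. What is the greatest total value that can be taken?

Check high-value combinations within 17 min:
- Q8+Q2: time 2+12=14, value 14+34=48
- Q10+Q8: time 11+2=13, value 26+14=40
- Q7+Q8: time 11+2=13, value 25+14=39
- Q8+Q4: time 2+12=14, value 14+21=35
- Q2: time 12, value 34
Best: 48 marks.

48 marks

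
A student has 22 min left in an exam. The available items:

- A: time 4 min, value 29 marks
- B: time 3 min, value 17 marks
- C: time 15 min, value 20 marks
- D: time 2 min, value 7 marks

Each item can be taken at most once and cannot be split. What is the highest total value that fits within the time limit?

66 marks

Check high-value combinations within 22 min:
- A+B+C: time 4+3+15=22, value 29+17+20=66
- A+C+D: time 4+15+2=21, value 29+20+7=56
- A+B+D: time 4+3+2=9, value 29+17+7=53
- A+C: time 4+15=19, value 29+20=49
- A+B: time 4+3=7, value 29+17=46
Best: 66 marks.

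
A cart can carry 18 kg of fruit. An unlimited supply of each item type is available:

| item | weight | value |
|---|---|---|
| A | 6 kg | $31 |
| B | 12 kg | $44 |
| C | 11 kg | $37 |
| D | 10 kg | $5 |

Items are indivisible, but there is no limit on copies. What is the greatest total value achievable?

$93

Best value-per-unit is A at 31/6, and filling with it alone uses weight 3×6=18. No mix of the others beats 3×31 = 93.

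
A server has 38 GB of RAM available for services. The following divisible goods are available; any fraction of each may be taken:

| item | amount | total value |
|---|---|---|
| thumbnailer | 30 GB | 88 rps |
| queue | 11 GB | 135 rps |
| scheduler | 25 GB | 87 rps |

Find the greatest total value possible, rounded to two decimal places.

227.87

Take in order of value per unit:
- queue (135/11 per unit): all 11 → value 135, running total 135.00
- scheduler (87/25 per unit): all 25 → value 87, running total 222.00
- thumbnailer (88/30 per unit): 2 of 30 → value 2×88/30 = 5.8667, running total 227.87
Total 227.87.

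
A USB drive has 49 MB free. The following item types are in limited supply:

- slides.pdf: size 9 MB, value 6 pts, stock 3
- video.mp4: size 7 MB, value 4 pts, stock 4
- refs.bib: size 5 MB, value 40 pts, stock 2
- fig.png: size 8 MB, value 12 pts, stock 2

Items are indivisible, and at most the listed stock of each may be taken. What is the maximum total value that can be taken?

Top feasible selections:
- 1×slides.pdf + 2×video.mp4 + 2×refs.bib + 2×fig.png: size 49, value 118
- 2×slides.pdf + 2×refs.bib + 2×fig.png: size 44, value 116
Best: 118 pts.

118 pts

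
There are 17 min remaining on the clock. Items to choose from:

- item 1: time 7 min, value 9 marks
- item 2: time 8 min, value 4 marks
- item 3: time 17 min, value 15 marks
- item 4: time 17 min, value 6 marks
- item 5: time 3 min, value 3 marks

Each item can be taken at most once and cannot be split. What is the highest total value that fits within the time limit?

15 marks

Check high-value combinations within 17 min:
- item 3: time 17, value 15
- item 1+item 2: time 7+8=15, value 9+4=13
- item 1+item 5: time 7+3=10, value 9+3=12
Best: 15 marks.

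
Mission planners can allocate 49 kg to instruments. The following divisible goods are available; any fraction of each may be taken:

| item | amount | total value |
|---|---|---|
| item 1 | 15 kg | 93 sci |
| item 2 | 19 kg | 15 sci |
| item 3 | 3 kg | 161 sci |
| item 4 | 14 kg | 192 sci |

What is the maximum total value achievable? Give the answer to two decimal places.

Take in order of value per unit:
- item 3 (161/3 per unit): all 3 → value 161, running total 161.00
- item 4 (192/14 per unit): all 14 → value 192, running total 353.00
- item 1 (93/15 per unit): all 15 → value 93, running total 446.00
- item 2 (15/19 per unit): 17 of 19 → value 17×15/19 = 13.4211, running total 459.42
Total 459.42.

459.42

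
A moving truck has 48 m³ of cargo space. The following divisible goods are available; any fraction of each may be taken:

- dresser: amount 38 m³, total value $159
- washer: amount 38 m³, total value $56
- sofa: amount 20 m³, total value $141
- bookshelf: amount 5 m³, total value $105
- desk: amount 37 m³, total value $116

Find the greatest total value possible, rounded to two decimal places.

Take in order of value per unit:
- bookshelf (105/5 per unit): all 5 → value 105, running total 105.00
- sofa (141/20 per unit): all 20 → value 141, running total 246.00
- dresser (159/38 per unit): 23 of 38 → value 23×159/38 = 96.2368, running total 342.24
Total 342.24.

342.24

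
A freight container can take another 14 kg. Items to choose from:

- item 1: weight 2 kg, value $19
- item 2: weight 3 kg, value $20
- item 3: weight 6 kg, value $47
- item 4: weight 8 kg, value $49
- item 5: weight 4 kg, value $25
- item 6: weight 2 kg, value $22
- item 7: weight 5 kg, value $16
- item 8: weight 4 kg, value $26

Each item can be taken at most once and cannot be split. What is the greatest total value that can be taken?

Check high-value combinations within 14 kg:
- item 1+item 3+item 6+item 8: weight 2+6+2+4=14, value 19+47+22+26=114
- item 1+item 3+item 5+item 6: weight 2+6+4+2=14, value 19+47+25+22=113
- item 1+item 2+item 3+item 6: weight 2+3+6+2=13, value 19+20+47+22=108
Best: $114.

$114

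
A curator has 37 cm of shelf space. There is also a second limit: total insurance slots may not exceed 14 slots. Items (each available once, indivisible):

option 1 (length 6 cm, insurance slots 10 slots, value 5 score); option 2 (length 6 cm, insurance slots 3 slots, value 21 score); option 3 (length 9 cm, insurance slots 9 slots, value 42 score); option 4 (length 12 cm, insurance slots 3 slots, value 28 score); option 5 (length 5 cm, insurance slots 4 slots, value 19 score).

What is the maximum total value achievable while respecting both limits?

Feasible sets respecting both limits:
- option 3+option 4: length 21, insurance slots 12, value 70
- option 2+option 4+option 5: length 23, insurance slots 10, value 68
- option 2+option 3: length 15, insurance slots 12, value 63
Best: 70 score.

70 score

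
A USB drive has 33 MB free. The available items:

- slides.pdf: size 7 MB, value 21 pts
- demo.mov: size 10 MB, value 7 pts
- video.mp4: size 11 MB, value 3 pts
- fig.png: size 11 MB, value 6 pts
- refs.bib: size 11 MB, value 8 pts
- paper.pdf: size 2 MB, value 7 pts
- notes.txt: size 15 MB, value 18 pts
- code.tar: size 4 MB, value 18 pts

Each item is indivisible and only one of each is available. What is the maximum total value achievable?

64 pts

Check high-value combinations within 33 MB:
- slides.pdf+paper.pdf+notes.txt+code.tar: size 7+2+15+4=28, value 21+7+18+18=64
- slides.pdf+notes.txt+code.tar: size 7+15+4=26, value 21+18+18=57
- slides.pdf+refs.bib+paper.pdf+code.tar: size 7+11+2+4=24, value 21+8+7+18=54
Best: 64 pts.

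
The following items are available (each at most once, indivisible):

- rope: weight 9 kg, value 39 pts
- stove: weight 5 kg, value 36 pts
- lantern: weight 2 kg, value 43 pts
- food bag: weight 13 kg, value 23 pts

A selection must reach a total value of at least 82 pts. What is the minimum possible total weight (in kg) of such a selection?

Subsets with value ≥ 82, sorted by total weight:
- rope+lantern: weight 11, value 82
- rope+stove+lantern: weight 16, value 118
- stove+lantern+food bag: weight 20, value 102
- rope+lantern+food bag: weight 24, value 105
Minimum weight: 11 kg.

11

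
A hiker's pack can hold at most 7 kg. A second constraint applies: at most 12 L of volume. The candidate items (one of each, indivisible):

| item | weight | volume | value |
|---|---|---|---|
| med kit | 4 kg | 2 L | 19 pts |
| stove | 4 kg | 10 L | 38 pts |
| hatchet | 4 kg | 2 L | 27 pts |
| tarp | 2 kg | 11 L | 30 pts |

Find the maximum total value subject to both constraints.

38 pts

Feasible sets respecting both limits:
- stove: weight 4, volume 10, value 38
- tarp: weight 2, volume 11, value 30
- hatchet: weight 4, volume 2, value 27
- med kit: weight 4, volume 2, value 19
Best: 38 pts.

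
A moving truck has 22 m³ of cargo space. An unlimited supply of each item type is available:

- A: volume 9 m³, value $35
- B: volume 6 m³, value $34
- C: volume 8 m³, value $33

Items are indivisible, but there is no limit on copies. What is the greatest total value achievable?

$103

Best value-per-unit is B at 34/6; filling with it alone gives 3×34 = 102.
Optimal mix: 1×A + 2×B → volume 21, value 103.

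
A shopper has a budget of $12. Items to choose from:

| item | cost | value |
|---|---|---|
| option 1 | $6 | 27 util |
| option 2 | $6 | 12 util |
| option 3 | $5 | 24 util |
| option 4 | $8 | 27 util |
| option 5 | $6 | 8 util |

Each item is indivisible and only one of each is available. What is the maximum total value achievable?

This is a 0/1 knapsack; check combinations near the capacity.
- option 1+option 3: cost 6+5=11, value 27+24=51
- option 1+option 2: cost 6+6=12, value 27+12=39
- option 2+option 3: cost 6+5=11, value 12+24=36
Best: 51 util.

51 util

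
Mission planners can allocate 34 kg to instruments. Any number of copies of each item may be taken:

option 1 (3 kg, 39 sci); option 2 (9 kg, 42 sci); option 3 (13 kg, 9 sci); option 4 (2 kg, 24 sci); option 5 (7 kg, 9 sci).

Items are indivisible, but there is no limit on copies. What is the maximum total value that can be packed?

Best value-per-unit is option 1 at 39/3; filling with it alone gives 11×39 = 429.
Optimal mix: 10×option 1 + 2×option 4 → mass 34, value 438.

438 sci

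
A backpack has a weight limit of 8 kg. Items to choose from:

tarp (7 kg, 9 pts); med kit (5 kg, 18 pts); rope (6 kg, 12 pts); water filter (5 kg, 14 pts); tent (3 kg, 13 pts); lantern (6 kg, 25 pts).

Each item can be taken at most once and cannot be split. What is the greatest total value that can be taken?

Check high-value combinations within 8 kg:
- med kit+tent: weight 5+3=8, value 18+13=31
- water filter+tent: weight 5+3=8, value 14+13=27
- lantern: weight 6, value 25
- med kit: weight 5, value 18
- water filter: weight 5, value 14
Best: 31 pts.

31 pts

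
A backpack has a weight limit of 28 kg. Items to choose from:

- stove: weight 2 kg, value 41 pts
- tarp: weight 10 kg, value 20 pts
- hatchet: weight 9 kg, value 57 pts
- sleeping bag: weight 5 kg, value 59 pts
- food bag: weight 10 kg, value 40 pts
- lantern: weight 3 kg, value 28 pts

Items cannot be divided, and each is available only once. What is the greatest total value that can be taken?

Check high-value combinations within 28 kg:
- stove+hatchet+sleeping bag+food bag: weight 2+9+5+10=26, value 41+57+59+40=197
- stove+hatchet+sleeping bag+lantern: weight 2+9+5+3=19, value 41+57+59+28=185
- hatchet+sleeping bag+food bag+lantern: weight 9+5+10+3=27, value 57+59+40+28=184
Best: 197 pts.

197 pts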